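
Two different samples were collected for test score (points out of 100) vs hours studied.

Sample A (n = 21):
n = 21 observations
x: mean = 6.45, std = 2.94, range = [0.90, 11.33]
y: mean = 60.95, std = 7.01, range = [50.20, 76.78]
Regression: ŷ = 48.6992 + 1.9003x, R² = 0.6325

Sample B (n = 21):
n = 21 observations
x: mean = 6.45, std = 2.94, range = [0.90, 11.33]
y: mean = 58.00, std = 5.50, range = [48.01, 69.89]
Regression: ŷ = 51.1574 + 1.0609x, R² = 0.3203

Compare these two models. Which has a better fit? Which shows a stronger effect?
Model A has the better fit (R² = 0.6325 vs 0.3203). Model A shows the stronger effect (|β₁| = 1.9003 vs 1.0609).

Model Comparison:

Goodness of fit (R²):
- Model A: R² = 0.6325 → 63.25% of variance in test score explained
- Model B: R² = 0.3203 → 32.03% of variance in test score explained
- 0.6325 > 0.3203 → Model A has the better fit

Effect size (slope magnitude):
- Model A: β₁ = 1.9003 → predicted test score rises 1.9003 points per additional hour of study time
- Model B: β₁ = 1.0609 → predicted test score rises 1.0609 points per additional hour of study time
- |1.9003| > |1.0609| → Model A shows the stronger marginal effect

Note: A steeper slope doesn't make a better model if the scatter around the line is large.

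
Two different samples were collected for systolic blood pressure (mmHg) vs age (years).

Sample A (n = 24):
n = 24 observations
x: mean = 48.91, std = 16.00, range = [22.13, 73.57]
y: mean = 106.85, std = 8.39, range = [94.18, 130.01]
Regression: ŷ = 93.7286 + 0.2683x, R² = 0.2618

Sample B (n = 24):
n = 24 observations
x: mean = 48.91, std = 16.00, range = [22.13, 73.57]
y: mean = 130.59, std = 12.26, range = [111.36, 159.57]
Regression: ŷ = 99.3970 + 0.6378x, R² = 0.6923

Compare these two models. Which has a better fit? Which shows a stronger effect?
Model B has the better fit (R² = 0.6923 vs 0.2618). Model B shows the stronger effect (|β₁| = 0.6378 vs 0.2683).

Model Comparison:

Goodness of fit (R²):
- Model A: R² = 0.2618 → 26.18% of variance in blood pressure explained
- Model B: R² = 0.6923 → 69.23% of variance in blood pressure explained
- 0.6923 > 0.2618 → Model B has the better fit

Which has the larger per-year effect? (|β₁|)
- Model A: β₁ = 0.2683 → predicted blood pressure rises 0.2683 mmHg per additional year of age
- Model B: β₁ = 0.6378 → predicted blood pressure rises 0.6378 mmHg per additional year of age
- |0.2683| < |0.6378| → Model B shows the stronger marginal effect

Notes:
- R² measures how tightly points cluster around the line; β₁ measures how steep the line is — they answer different questions.
- The two samples could reflect different populations, time periods, or measurement quality.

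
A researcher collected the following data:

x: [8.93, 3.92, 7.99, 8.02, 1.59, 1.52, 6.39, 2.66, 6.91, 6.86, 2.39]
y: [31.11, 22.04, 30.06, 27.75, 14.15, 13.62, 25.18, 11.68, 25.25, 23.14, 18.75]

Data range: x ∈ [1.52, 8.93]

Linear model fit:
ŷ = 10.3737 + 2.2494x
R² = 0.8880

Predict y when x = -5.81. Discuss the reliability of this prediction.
ŷ = -2.6953, but this is extrapolation (below the data range [1.52, 8.93]) and may be unreliable.

Prediction calculation:
ŷ = 10.3737 + 2.2494 × (-5.81)
ŷ = -2.6953

Reliability:
- Data range: x ∈ [1.52, 8.93]
- Prediction point: x = -5.81 is 7.33 units below the observed range → this is EXTRAPOLATION, not interpolation

Why that matters here:
- Real relationships often flatten, saturate, or turn nonlinear at extremes
- The linear relationship may not hold outside the observed range

Report the number if required, but flag clearly that it is an extrapolation.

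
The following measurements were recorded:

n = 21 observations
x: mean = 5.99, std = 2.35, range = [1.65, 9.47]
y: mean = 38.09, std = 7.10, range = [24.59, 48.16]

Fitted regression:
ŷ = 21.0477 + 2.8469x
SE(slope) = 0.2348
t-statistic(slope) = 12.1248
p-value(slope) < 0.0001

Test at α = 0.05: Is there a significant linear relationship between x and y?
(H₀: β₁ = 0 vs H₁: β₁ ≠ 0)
Since p-value < 0.0001 < α = 0.05, reject H₀ — the slope is significantly different from 0.

Hypothesis test for the slope coefficient:

H₀: β₁ = 0 (no linear relationship)
H₁: β₁ ≠ 0 (linear relationship exists)

Test statistic: t = β̂₁ / SE(β̂₁) = 2.8469 / 0.2348 = 12.1248

The p-value (<0.0001) is the probability, under H₀, of a t-statistic at least as extreme as |t| = 12.1248 (two-sided, df = n − 2 = 19).

Decision rule: reject H₀ if p-value < α.
p-value < 0.0001 < α = 0.05 → reject H₀.

There is sufficient evidence at the 5% significance level to conclude that a linear relationship exists between x and y.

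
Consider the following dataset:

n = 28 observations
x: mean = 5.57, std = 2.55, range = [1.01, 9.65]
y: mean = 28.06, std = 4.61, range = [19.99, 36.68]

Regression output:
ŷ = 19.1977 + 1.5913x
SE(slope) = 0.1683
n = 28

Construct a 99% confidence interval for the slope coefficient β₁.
The 99% CI for β₁ is (1.1236, 2.0590)

Confidence interval for the slope:

The 99% CI for β₁ is: β̂₁ ± t*(α/2, n-2) × SE(β̂₁)

Step 1: Find critical t-value
- Confidence level = 0.99
- Degrees of freedom = n - 2 = 28 - 2 = 26
- t*(α/2, 26) = 2.7787

Step 2: Calculate margin of error
Margin = 2.7787 × 0.1683 = 0.4677

Step 3: Construct interval
CI = 1.5913 ± 0.4677
CI = (1.1236, 2.0590)

Interpretation: We are 99% confident that the true slope β₁ lies between 1.1236 and 2.0590.
The interval does not include 0, suggesting a significant linear relationship.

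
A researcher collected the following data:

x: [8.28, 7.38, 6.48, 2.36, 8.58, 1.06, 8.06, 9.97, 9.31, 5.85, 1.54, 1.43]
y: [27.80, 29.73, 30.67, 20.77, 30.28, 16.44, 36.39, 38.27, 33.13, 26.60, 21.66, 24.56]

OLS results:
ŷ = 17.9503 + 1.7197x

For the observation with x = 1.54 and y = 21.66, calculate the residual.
Residual = 1.0614

The residual is the difference between the actual value and the predicted value:

Residual = y - ŷ

Step 1: Calculate predicted value
ŷ = 17.9503 + 1.7197 × 1.54
ŷ = 20.5986

Step 2: Calculate residual
Residual = 21.66 - 20.5986
Residual = 1.0614

Sign check: y > ŷ, so the point is above the line and the fit underestimates here.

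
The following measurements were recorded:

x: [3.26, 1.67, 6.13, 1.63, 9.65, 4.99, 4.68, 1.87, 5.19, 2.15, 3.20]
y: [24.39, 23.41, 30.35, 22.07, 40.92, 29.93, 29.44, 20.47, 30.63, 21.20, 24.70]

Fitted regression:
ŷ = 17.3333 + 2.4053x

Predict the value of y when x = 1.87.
ŷ = 21.8312

Plug x = 1.87 into the fitted line:

ŷ = 17.3333 + 2.4053 × 1.87
ŷ = 17.3333 + 4.4979
ŷ = 21.8312

This is the fitted mean response at that x — an individual observation would come with a wider prediction interval.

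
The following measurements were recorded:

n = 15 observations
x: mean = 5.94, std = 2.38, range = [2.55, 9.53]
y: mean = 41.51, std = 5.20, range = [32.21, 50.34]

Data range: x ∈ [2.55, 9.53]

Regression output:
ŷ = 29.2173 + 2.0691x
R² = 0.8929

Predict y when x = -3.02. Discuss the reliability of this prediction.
ŷ = 22.9686 (extrapolation — x = -3.02 lies outside [2.55, 9.53], so reliability is low).

Prediction calculation:
ŷ = 29.2173 + 2.0691 × (-3.02)
ŷ = 22.9686

Reliability:
- Data range: x ∈ [2.55, 9.53]
- Prediction point: x = -3.02 is 5.57 units below the observed range → this is EXTRAPOLATION, not interpolation

Why that matters here:
- There are no observations near this x to validate the fitted line there
- Real relationships often flatten, saturate, or turn nonlinear at extremes
- The standard error of prediction grows with (x − x̄)², and x = -3.02 is far from x̄ = 5.94

Report the number if required, but flag clearly that it is an extrapolation.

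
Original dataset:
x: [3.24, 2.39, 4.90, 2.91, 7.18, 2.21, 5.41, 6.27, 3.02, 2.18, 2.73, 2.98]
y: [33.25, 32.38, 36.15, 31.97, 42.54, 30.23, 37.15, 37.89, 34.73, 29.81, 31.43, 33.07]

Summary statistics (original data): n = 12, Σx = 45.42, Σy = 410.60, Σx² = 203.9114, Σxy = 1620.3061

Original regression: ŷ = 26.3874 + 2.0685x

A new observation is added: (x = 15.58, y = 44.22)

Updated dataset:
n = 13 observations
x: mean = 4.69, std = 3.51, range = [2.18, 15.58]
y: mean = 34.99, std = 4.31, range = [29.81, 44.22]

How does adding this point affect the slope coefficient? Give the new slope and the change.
Adding the point moves β₁ from 2.0685 to 1.0915, i.e. it decreases by 0.9770 (-47.2%).

The new point has HIGH LEVERAGE: x = 15.58 is far from the original mean x̄ = 45.42/12 ≈ 3.79 (original range [2.18, 7.18]).

Step 1: Update the sums with the new point (n goes from 12 to 13)
Σx  = 45.42 + 15.58 = 61.00
Σy  = 410.60 + 44.22 = 454.82
Σx² = 203.9114 + 15.58² = 203.9114 + 242.7364 = 446.6478
Σxy = 1620.3061 + 15.58×44.22 = 1620.3061 + 688.9476 = 2309.2537

Step 2: Recompute the slope with b₁ = (nΣxy − ΣxΣy) / (nΣx² − (Σx)²)
Numerator   = 13×2309.2537 − 61.00×454.82 = 30020.2981 − 27744.0200 = 2276.2781
Denominator = 13×446.6478 − 61.00² = 5806.4214 − 3721.0000 = 2085.4214
b₁(new) = 2276.2781 / 2085.4214 = 1.0915

(Same formula on the original sums: (12×1620.3061 − 45.42×410.60) / (12×203.9114 − 45.42²) = 794.2212 / 383.9604 = 2.0685, matching the given fit.)

Step 3: Change in slope
Δβ₁ = 1.0915 − 2.0685 = -0.9770
Relative change = -0.9770 / 2.0685 × 100% = -47.2%
→ the slope decreases when the point is added.

Because the point sits below the extension of the original line at a high-leverage x, it tilts the fit down.
In practice: investigate whether it comes from the same population as the rest of the sample; check such a point for data-entry or measurement error.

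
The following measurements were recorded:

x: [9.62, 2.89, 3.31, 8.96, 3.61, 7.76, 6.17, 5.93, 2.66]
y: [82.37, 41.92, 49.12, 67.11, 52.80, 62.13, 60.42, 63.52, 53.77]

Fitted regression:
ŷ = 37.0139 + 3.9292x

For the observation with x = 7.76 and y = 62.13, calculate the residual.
Residual = -5.3745

The residual is the difference between the actual value and the predicted value:

Residual = y - ŷ

Step 1: Calculate predicted value
ŷ = 37.0139 + 3.9292 × 7.76
ŷ = 67.5045

Step 2: Calculate residual
Residual = 62.13 - 67.5045
Residual = -5.3745

Sign check: y < ŷ, so the point is below the line and the fit overestimates here.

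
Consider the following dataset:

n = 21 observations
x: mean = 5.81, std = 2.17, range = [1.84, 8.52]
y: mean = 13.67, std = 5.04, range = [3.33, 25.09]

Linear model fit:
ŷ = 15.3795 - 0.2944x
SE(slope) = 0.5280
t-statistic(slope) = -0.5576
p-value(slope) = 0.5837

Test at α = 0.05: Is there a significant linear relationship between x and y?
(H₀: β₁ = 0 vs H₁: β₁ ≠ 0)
p-value = 0.5837 ≥ α = 0.05, so we fail to reject H₀. The relationship is not significant.

Hypothesis test for the slope coefficient:

H₀: β₁ = 0 (no linear relationship)
H₁: β₁ ≠ 0 (linear relationship exists)

Test statistic: t = β̂₁ / SE(β̂₁) = -0.2944 / 0.5280 = -0.5576

With df = 19, the two-sided p-value for |t| = 0.5576 is 0.5837.

Decision rule: reject H₀ if p-value < α.
p-value = 0.5837 ≥ α = 0.05 → fail to reject H₀.

There is not sufficient evidence at the 5% significance level to conclude that a linear relationship exists between x and y.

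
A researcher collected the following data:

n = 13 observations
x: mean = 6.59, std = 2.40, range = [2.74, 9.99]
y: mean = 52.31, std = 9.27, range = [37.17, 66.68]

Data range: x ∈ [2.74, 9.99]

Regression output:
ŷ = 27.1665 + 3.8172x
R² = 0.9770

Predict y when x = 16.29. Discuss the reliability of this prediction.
ŷ = 89.3487, but this is extrapolation (above the data range [2.74, 9.99]) and may be unreliable.

Prediction calculation:
ŷ = 27.1665 + 3.8172 × 16.29
ŷ = 89.3487

Reliability:
- Data range: x ∈ [2.74, 9.99]
- Prediction point: x = 16.29 is 6.30 units above the observed range → this is EXTRAPOLATION, not interpolation

Why that matters here:
- R² describes fit only over the sampled x values; it says nothing about behaviour beyond them
- There are no observations near this x to validate the fitted line there

Report the number if required, but flag clearly that it is an extrapolation.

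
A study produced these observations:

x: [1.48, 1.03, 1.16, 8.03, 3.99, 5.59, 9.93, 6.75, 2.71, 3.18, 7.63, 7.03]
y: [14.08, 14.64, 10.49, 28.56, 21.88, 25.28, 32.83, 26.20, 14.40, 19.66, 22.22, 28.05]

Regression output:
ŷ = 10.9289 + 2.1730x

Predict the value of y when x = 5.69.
ŷ = 23.2933

Plug x = 5.69 into the fitted line:

ŷ = 10.9289 + 2.1730 × 5.69
ŷ = 10.9289 + 12.3644
ŷ = 23.2933

This is the fitted mean response at that x — an individual observation would come with a wider prediction interval.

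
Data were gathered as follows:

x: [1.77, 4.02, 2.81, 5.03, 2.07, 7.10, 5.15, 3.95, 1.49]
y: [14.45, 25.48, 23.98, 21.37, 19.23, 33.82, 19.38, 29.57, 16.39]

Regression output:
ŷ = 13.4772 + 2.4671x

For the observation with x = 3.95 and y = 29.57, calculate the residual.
Residual = 6.3478

The residual is the difference between the actual value and the predicted value:

Residual = y - ŷ

Step 1: Calculate predicted value
ŷ = 13.4772 + 2.4671 × 3.95
ŷ = 23.2222

Step 2: Calculate residual
Residual = 29.57 - 23.2222
Residual = 6.3478

Interpretation: the model underestimates the actual value by 6.3478 at this point (positive residual → observation lies above the fitted line).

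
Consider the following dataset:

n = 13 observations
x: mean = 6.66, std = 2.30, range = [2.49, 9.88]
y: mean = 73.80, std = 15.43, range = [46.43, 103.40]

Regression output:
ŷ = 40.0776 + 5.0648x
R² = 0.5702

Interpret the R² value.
R² = 0.5702 means 57.02% of the variation in y is explained by the linear relationship with x. This indicates a moderate fit.

The coefficient of determination R² is the fraction of the total variation in y that the fitted line accounts for.

Here R² = 0.5702:
- Explained: 57.02% of the variation in y
- Unexplained (residual): 100% − 57.02% = 42.98%
- Rule of thumb (below 0.3 weak; 0.3 to below 0.7 moderate; 0.7 and above strong) → moderate

Equivalently, for simple linear regression R² = r², so |r| = √0.5702 ≈ 0.7551.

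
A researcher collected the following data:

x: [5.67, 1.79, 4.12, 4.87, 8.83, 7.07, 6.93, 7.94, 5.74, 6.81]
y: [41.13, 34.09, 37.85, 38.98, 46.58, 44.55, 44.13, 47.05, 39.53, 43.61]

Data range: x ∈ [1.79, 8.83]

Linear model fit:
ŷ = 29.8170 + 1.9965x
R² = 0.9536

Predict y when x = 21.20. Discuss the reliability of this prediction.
ŷ = 72.1428 (extrapolation — x = 21.20 lies outside [1.79, 8.83], so reliability is low).

Prediction calculation:
ŷ = 29.8170 + 1.9965 × 21.20
ŷ = 72.1428

Reliability:
- Data range: x ∈ [1.79, 8.83]
- Prediction point: x = 21.20 is 12.37 units above the observed range → this is EXTRAPOLATION, not interpolation

Why that matters here:
- Real relationships often flatten, saturate, or turn nonlinear at extremes
- There are no observations near this x to validate the fitted line there
- The linear relationship may not hold outside the observed range

The R² = 0.9536 only validates the fit within [1.79, 8.83]; treat ŷ = 72.1428 with caution.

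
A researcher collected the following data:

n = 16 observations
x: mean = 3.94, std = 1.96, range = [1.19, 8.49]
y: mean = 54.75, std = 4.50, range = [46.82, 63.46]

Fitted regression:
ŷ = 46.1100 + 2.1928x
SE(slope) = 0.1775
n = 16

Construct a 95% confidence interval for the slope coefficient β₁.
The 95% CI for β₁ is (1.8121, 2.5735)

Confidence interval for the slope:

The 95% CI for β₁ is: β̂₁ ± t*(α/2, n-2) × SE(β̂₁)

Step 1: Find critical t-value
- Confidence level = 0.95
- Degrees of freedom = n - 2 = 16 - 2 = 14
- t*(α/2, 14) = 2.1448

Step 2: Calculate margin of error
Margin = 2.1448 × 0.1775 = 0.3807

Step 3: Construct interval
CI = 2.1928 ± 0.3807
CI = (1.8121, 2.5735)

Interpretation: We are 95% confident that the true slope β₁ lies between 1.8121 and 2.5735.
Both endpoints are positive, so the data support a genuinely positive slope at this confidence level.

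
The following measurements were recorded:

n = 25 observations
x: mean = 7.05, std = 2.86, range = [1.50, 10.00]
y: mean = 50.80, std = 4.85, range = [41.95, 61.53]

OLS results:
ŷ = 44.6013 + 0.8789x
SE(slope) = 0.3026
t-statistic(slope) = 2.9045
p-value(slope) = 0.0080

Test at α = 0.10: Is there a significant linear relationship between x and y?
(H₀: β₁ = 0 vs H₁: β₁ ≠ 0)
p-value = 0.0080 < α = 0.10, so we reject H₀. The relationship is significant.

Hypothesis test for the slope coefficient:

H₀: β₁ = 0 (no linear relationship)
H₁: β₁ ≠ 0 (linear relationship exists)

Test statistic: t = β̂₁ / SE(β̂₁) = 0.8789 / 0.3026 = 2.9045

p = 0.0080: how often a slope estimate this far from 0 (in SE units) would arise by chance if β₁ were truly 0.

Decision rule: reject H₀ if p-value < α.
p-value = 0.0080 < α = 0.10 → reject H₀.

There is sufficient evidence at the 10% significance level to conclude that a linear relationship exists between x and y.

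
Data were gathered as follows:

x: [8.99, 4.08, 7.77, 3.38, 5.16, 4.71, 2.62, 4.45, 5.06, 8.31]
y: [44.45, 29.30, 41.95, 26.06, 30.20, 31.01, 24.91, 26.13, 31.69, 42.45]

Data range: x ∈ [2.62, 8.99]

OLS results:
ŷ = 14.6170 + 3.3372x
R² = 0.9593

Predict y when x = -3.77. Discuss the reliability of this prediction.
ŷ = 2.0358 (extrapolation — x = -3.77 lies outside [2.62, 8.99], so reliability is low).

Prediction calculation:
ŷ = 14.6170 + 3.3372 × (-3.77)
ŷ = 2.0358

Reliability:
- Data range: x ∈ [2.62, 8.99]
- Prediction point: x = -3.77 is 6.39 units below the observed range → this is EXTRAPOLATION, not interpolation

Why that matters here:
- The standard error of prediction grows with (x − x̄)², and x = -3.77 is far from x̄ = 5.45
- R² describes fit only over the sampled x values; it says nothing about behaviour beyond them

A defensible statement: 'if the linear trend continued to x = -3.77, y would be about 2.0358' — the premise is untested.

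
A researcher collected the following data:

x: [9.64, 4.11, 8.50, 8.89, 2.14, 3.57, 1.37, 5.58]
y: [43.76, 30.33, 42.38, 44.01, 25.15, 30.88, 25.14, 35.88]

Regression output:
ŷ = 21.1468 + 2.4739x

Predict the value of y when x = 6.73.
ŷ = 37.7961

To predict y for x = 6.73, substitute into the regression equation:

ŷ = 21.1468 + 2.4739 × 6.73
ŷ = 21.1468 + 16.6493
ŷ = 37.7961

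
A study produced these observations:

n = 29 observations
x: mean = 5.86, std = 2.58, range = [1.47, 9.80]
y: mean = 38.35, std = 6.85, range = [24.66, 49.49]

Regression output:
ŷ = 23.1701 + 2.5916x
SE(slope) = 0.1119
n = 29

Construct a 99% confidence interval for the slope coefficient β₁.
The 99% CI for β₁ is (2.2816, 2.9016)

Confidence interval for the slope:

The 99% CI for β₁ is: β̂₁ ± t*(α/2, n-2) × SE(β̂₁)

Step 1: Find critical t-value
- Confidence level = 0.99
- Degrees of freedom = n - 2 = 29 - 2 = 27
- t*(α/2, 27) = 2.7707

Step 2: Calculate margin of error
Margin = 2.7707 × 0.1119 = 0.3100

Step 3: Construct interval
CI = 2.5916 ± 0.3100
CI = (2.2816, 2.9016)

Interpretation: intervals built this way capture the true β₁ in 99% of repeated samples; here the plausible range for the per-unit effect of x on y is 2.2816 to 2.9016.
Since 0 is outside the interval, a two-sided test at α = 0.01 would reject H₀: β₁ = 0.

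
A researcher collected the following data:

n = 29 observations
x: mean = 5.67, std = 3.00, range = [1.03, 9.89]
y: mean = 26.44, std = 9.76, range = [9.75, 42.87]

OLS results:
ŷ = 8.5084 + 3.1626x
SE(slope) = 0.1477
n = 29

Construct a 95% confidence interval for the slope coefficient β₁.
The 95% CI for β₁ is (2.8595, 3.4657)

Confidence interval for the slope:

The 95% CI for β₁ is: β̂₁ ± t*(α/2, n-2) × SE(β̂₁)

Step 1: Find critical t-value
- Confidence level = 0.95
- Degrees of freedom = n - 2 = 29 - 2 = 27
- t*(α/2, 27) = 2.0518

Step 2: Calculate margin of error
Margin = 2.0518 × 0.1477 = 0.3031

Step 3: Construct interval
CI = 3.1626 ± 0.3031
CI = (2.8595, 3.4657)

Interpretation: each one-unit increase in x is associated with a change in mean y of between 2.8595 and 3.4657, with 95% confidence.
Both endpoints are positive, so the data support a genuinely positive slope at this confidence level.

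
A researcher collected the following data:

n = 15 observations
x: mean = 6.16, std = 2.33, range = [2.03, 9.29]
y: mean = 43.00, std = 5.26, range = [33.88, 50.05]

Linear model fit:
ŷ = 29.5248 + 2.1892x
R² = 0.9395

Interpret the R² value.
The model explains 93.95% of the variance in y (R² = 0.9395), leaving 6.05% unexplained; the fit is strong.

R² (coefficient of determination) measures the proportion of variance in y explained by the regression model.

Here R² = 0.9395:
- Explained: 93.95% of the variation in y
- Unexplained (residual): 100% − 93.95% = 6.05%
- Rule of thumb (below 0.3 weak; 0.3 to below 0.7 moderate; 0.7 and above strong) → strong

Note: R² says nothing about causation, and a high R² does not by itself mean the linear form is appropriate — check the residuals.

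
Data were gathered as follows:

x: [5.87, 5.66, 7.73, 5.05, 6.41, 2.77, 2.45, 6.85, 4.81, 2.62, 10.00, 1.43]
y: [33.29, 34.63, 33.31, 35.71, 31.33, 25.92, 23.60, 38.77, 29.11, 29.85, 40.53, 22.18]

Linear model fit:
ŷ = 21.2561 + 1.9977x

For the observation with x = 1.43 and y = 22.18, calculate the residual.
Residual = -1.9328

The residual is the difference between the actual value and the predicted value:

Residual = y - ŷ

Step 1: Calculate predicted value
ŷ = 21.2561 + 1.9977 × 1.43
ŷ = 24.1128

Step 2: Calculate residual
Residual = 22.18 - 24.1128
Residual = -1.9328

Sign check: y < ŷ, so the point is below the line and the fit overestimates here.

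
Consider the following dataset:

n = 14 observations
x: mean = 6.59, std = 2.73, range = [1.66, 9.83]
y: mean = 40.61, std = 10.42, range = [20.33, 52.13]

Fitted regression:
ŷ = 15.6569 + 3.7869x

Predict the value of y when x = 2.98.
ŷ = 26.9419

x = 2.98 lies inside the observed range [1.66, 9.83], so the fitted equation applies directly:

ŷ = 15.6569 + 3.7869 × 2.98
ŷ = 15.6569 + 11.2850
ŷ = 26.9419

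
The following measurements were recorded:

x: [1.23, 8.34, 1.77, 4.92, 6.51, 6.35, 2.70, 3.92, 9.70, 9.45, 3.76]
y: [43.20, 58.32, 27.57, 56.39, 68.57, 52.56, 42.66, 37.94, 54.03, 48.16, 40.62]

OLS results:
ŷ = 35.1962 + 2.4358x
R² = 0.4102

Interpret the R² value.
The model explains 41.02% of the variance in y (R² = 0.4102), leaving 58.98% unexplained; the fit is moderate.

R² = 1 − SS_res/SS_tot compares the residual scatter to the total scatter of y about its mean.

Here R² = 0.4102:
- Explained: 41.02% of the variation in y
- Unexplained (residual): 100% − 41.02% = 58.98%
- Rule of thumb (below 0.3 weak; 0.3 to below 0.7 moderate; 0.7 and above strong) → moderate

Calculation: R² = 1 − (SS_res / SS_tot), where SS_res is the sum of squared residuals and SS_tot the total sum of squares.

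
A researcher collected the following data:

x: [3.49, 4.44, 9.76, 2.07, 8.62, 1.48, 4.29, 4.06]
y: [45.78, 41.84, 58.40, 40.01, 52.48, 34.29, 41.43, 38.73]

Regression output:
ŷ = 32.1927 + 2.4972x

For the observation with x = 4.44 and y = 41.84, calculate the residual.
Residual = -1.4403

The residual is the difference between the actual value and the predicted value:

Residual = y - ŷ

Step 1: Calculate predicted value
ŷ = 32.1927 + 2.4972 × 4.44
ŷ = 43.2803

Step 2: Calculate residual
Residual = 41.84 - 43.2803
Residual = -1.4403

Sign check: y < ŷ, so the point is below the line and the fit overestimates here.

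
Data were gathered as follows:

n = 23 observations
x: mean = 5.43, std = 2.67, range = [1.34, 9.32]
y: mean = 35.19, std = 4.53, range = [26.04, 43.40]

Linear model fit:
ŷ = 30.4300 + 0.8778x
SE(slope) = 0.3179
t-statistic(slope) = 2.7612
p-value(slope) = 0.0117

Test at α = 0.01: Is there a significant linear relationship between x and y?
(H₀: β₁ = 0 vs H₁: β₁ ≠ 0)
Since p-value = 0.0117 ≥ α = 0.01, fail to reject H₀ — the slope is not significantly different from 0.

Hypothesis test for the slope coefficient:

H₀: β₁ = 0 (no linear relationship)
H₁: β₁ ≠ 0 (linear relationship exists)

Test statistic: t = β̂₁ / SE(β̂₁) = 0.8778 / 0.3179 = 2.7612

p = 0.0117: how often a slope estimate this far from 0 (in SE units) would arise by chance if β₁ were truly 0.

Decision rule: reject H₀ if p-value < α.
p-value = 0.0117 ≥ α = 0.01 → fail to reject H₀.

Conclusion: the linear association between x and y is not significant at the 1% level.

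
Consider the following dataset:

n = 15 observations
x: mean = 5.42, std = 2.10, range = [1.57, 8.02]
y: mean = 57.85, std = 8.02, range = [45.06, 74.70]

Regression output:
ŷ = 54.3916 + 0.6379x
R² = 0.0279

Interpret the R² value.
R² = 0.0279 means 2.79% of the variation in y is explained by the linear relationship with x. This indicates a weak fit.

The coefficient of determination R² is the fraction of the total variation in y that the fitted line accounts for.

Here R² = 0.0279:
- Explained: 2.79% of the variation in y
- Unexplained (residual): 100% − 2.79% = 97.21%
- Rule of thumb (below 0.3 weak; 0.3 to below 0.7 moderate; 0.7 and above strong) → weak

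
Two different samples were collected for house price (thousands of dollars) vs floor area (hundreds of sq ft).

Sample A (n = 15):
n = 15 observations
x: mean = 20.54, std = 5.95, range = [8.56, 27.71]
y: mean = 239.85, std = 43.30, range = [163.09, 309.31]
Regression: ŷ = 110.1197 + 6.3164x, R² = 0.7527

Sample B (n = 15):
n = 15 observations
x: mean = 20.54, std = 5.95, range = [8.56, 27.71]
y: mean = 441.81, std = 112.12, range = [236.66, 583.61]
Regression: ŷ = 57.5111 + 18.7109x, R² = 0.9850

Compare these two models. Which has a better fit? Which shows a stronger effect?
Model B has the better fit (R² = 0.9850 vs 0.7527). Model B shows the stronger effect (|β₁| = 18.7109 vs 6.3164).

Model Comparison:

Which explains more variance? (R²)
- Model A: R² = 0.7527 → 75.27% of variance in house price explained
- Model B: R² = 0.9850 → 98.50% of variance in house price explained
- 0.9850 > 0.7527 → Model B has the better fit

Strength of effect — compare |β₁|:
- Model A: β₁ = 6.3164 → predicted house price rises 6.3164 thousand dollars per additional hundred sq ft of floor area
- Model B: β₁ = 18.7109 → predicted house price rises 18.7109 thousand dollars per additional hundred sq ft of floor area
- |6.3164| < |18.7109| → Model B shows the stronger marginal effect

Note: The two samples could reflect different populations, time periods, or measurement quality.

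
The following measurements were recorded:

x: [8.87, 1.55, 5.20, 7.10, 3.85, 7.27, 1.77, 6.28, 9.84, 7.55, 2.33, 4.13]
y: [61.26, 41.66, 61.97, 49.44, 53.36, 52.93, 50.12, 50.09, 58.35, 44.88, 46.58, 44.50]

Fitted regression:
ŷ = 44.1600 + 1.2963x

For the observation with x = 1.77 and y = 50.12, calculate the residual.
Residual = 3.6655

The residual is the difference between the actual value and the predicted value:

Residual = y - ŷ

Step 1: Calculate predicted value
ŷ = 44.1600 + 1.2963 × 1.77
ŷ = 46.4545

Step 2: Calculate residual
Residual = 50.12 - 46.4545
Residual = 3.6655

Sign check: y > ŷ, so the point is above the line and the fit underestimates here.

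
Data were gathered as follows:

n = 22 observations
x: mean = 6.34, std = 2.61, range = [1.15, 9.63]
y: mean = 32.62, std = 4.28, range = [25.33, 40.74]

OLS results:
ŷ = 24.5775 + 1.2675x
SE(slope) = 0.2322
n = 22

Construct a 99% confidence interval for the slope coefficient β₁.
The 99% CI for β₁ is (0.6068, 1.9282)

Confidence interval for the slope:

The 99% CI for β₁ is: β̂₁ ± t*(α/2, n-2) × SE(β̂₁)

Step 1: Find critical t-value
- Confidence level = 0.99
- Degrees of freedom = n - 2 = 22 - 2 = 20
- t*(α/2, 20) = 2.8453

Step 2: Calculate margin of error
Margin = 2.8453 × 0.2322 = 0.6607

Step 3: Construct interval
CI = 1.2675 ± 0.6607
CI = (0.6068, 1.9282)

Interpretation: intervals built this way capture the true β₁ in 99% of repeated samples; here the plausible range for the per-unit effect of x on y is 0.6068 to 1.9282.
The interval does not include 0, suggesting a significant linear relationship.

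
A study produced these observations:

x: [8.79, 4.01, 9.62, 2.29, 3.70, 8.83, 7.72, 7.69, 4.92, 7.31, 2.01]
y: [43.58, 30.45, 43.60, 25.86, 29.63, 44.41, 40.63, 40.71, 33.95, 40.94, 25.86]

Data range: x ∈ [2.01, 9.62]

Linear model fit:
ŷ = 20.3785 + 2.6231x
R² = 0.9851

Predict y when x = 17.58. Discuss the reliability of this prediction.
The equation gives ŷ = 66.4926; however x = 17.58 is 7.96 units above the observed range, so this extrapolated value should not be trusted.

Prediction calculation:
ŷ = 20.3785 + 2.6231 × 17.58
ŷ = 66.4926

Reliability:
- Data range: x ∈ [2.01, 9.62]
- Prediction point: x = 17.58 is 7.96 units above the observed range → this is EXTRAPOLATION, not interpolation

Why that matters here:
- The linear relationship may not hold outside the observed range
- The standard error of prediction grows with (x − x̄)², and x = 17.58 is far from x̄ = 6.08
- There are no observations near this x to validate the fitted line there

The R² = 0.9851 only validates the fit within [2.01, 9.62]; treat ŷ = 66.4926 with caution.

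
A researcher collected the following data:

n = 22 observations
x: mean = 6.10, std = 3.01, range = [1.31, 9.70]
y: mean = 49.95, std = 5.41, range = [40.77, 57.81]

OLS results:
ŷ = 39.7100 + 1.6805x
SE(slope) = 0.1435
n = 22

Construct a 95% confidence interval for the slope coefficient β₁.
The 95% CI for β₁ is (1.3812, 1.9798)

Confidence interval for the slope:

The 95% CI for β₁ is: β̂₁ ± t*(α/2, n-2) × SE(β̂₁)

Step 1: Find critical t-value
- Confidence level = 0.95
- Degrees of freedom = n - 2 = 22 - 2 = 20
- t*(α/2, 20) = 2.0860

Step 2: Calculate margin of error
Margin = 2.0860 × 0.1435 = 0.2993

Step 3: Construct interval
CI = 1.6805 ± 0.2993
CI = (1.3812, 1.9798)

Interpretation: each one-unit increase in x is associated with a change in mean y of between 1.3812 and 1.9798, with 95% confidence.
The interval does not include 0, suggesting a significant linear relationship.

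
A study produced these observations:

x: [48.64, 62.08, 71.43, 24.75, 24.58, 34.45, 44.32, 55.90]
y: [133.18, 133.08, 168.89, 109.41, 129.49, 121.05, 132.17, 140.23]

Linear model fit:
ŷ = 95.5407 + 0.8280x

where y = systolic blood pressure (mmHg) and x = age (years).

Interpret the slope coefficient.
On average, blood pressure is about 0.8280 mmHg higher for every extra year of age.

The slope coefficient β₁ = 0.8280 represents the marginal effect of age on blood pressure.

Interpretation:
- Age up by 1 year → predicted blood pressure increases by 0.8280 mmHg
- This is a linear approximation: the same per-unit change is assumed across the whole observed x range
- The sign (+) gives the direction; the magnitude 0.8280 gives the size of the effect per year

(β₀ = 95.5407 is the fitted value at x = 0 and is not part of the slope interpretation.)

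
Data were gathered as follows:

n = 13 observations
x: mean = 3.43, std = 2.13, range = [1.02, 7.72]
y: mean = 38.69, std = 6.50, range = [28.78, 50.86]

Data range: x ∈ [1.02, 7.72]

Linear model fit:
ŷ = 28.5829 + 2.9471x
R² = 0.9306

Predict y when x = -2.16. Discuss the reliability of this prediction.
ŷ = 22.2172, but this is extrapolation (below the data range [1.02, 7.72]) and may be unreliable.

Prediction calculation:
ŷ = 28.5829 + 2.9471 × (-2.16)
ŷ = 22.2172

Reliability:
- Data range: x ∈ [1.02, 7.72]
- Prediction point: x = -2.16 is 3.18 units below the observed range → this is EXTRAPOLATION, not interpolation

Why that matters here:
- The linear relationship may not hold outside the observed range
- Real relationships often flatten, saturate, or turn nonlinear at extremes
- The standard error of prediction grows with (x − x̄)², and x = -2.16 is far from x̄ = 3.43

Report the number if required, but flag clearly that it is an extrapolation.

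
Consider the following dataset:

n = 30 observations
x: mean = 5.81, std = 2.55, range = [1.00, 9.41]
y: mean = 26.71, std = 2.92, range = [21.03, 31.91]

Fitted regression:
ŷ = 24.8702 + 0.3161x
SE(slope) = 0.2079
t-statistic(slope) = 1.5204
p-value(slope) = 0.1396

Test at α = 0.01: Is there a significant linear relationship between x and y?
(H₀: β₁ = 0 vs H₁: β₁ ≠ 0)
p-value = 0.1396 ≥ α = 0.01, so we fail to reject H₀. The relationship is not significant.

Hypothesis test for the slope coefficient:

H₀: β₁ = 0 (no linear relationship)
H₁: β₁ ≠ 0 (linear relationship exists)

Test statistic: t = β̂₁ / SE(β̂₁) = 0.3161 / 0.2079 = 1.5204

With df = 28, the two-sided p-value for |t| = 1.5204 is 0.1396.

Decision rule: reject H₀ if p-value < α.
p-value = 0.1396 ≥ α = 0.01 → fail to reject H₀.

There is not sufficient evidence at the 1% significance level to conclude that a linear relationship exists between x and y.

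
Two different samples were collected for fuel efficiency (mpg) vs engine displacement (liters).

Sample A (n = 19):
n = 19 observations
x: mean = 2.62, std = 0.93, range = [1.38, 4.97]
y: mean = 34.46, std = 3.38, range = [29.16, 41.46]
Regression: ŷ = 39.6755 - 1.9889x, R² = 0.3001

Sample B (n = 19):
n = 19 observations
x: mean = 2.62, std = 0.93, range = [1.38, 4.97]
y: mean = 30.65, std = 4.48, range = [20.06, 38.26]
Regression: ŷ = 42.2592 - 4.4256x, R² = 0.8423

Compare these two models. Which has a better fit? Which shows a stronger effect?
Model B has the better fit (R² = 0.8423 vs 0.3001). Model B shows the stronger effect (|β₁| = 4.4256 vs 1.9889).

Model Comparison:

Fit — compare R²:
- Model A: R² = 0.3001 → 30.01% of variance in fuel efficiency explained
- Model B: R² = 0.8423 → 84.23% of variance in fuel efficiency explained
- 0.8423 > 0.3001 → Model B has the better fit

Which has the larger per-liter effect? (|β₁|)
- Model A: β₁ = -1.9889 → predicted fuel efficiency falls 1.9889 mpg per additional liter of engine displacement
- Model B: β₁ = -4.4256 → predicted fuel efficiency falls 4.4256 mpg per additional liter of engine displacement
- |-1.9889| < |-4.4256| → Model B shows the stronger marginal effect

Note: The two samples could reflect different populations, time periods, or measurement quality.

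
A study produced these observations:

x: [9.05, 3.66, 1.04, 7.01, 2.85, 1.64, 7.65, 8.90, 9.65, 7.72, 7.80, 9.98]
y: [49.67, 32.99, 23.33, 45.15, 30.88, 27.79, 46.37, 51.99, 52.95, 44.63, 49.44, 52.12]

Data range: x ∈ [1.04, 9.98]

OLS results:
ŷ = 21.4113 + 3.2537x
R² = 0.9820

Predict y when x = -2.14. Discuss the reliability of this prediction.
ŷ = 14.4484, but this is extrapolation (below the data range [1.04, 9.98]) and may be unreliable.

Prediction calculation:
ŷ = 21.4113 + 3.2537 × (-2.14)
ŷ = 14.4484

Reliability:
- Data range: x ∈ [1.04, 9.98]
- Prediction point: x = -2.14 is 3.18 units below the observed range → this is EXTRAPOLATION, not interpolation

Why that matters here:
- Real relationships often flatten, saturate, or turn nonlinear at extremes
- R² describes fit only over the sampled x values; it says nothing about behaviour beyond them

Report the number if required, but flag clearly that it is an extrapolation.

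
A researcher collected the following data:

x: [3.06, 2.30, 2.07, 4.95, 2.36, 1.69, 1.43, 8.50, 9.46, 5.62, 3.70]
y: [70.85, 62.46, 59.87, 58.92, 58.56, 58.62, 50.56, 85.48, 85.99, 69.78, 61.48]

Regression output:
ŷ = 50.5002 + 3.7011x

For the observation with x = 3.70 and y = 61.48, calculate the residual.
Residual = -2.7143

The residual is the difference between the actual value and the predicted value:

Residual = y - ŷ

Step 1: Calculate predicted value
ŷ = 50.5002 + 3.7011 × 3.70
ŷ = 64.1943

Step 2: Calculate residual
Residual = 61.48 - 64.1943
Residual = -2.7143

Sign check: y < ŷ, so the point is below the line and the fit overestimates here.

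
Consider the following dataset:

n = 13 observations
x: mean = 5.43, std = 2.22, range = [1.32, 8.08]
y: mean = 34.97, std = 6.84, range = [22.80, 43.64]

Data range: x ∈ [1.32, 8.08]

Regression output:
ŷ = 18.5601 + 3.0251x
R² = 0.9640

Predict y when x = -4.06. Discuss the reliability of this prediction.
ŷ = 6.2782 (extrapolation — x = -4.06 lies outside [1.32, 8.08], so reliability is low).

Prediction calculation:
ŷ = 18.5601 + 3.0251 × (-4.06)
ŷ = 6.2782

Reliability:
- Data range: x ∈ [1.32, 8.08]
- Prediction point: x = -4.06 is 5.38 units below the observed range → this is EXTRAPOLATION, not interpolation

Why that matters here:
- The linear relationship may not hold outside the observed range
- There are no observations near this x to validate the fitted line there

Report the number if required, but flag clearly that it is an extrapolation.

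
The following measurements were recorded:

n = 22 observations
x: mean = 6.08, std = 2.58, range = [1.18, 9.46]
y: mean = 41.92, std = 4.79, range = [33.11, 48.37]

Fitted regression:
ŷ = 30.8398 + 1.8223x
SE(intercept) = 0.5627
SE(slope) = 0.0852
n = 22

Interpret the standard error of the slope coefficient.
SE(slope) = 0.0852 measures the uncertainty in the estimated slope. The coefficient is estimated precisely (SE/|β̂₁| = 4.7%).

SE(β̂₁) = 0.0852 says: if we drew many samples of n = 22 from the same population and refit each time, the fitted slopes would scatter with a standard deviation of roughly 0.0852 around the true β₁.

Relative precision:
- SE / |β̂₁| = 0.0852 / 1.8223 = 4.7%
- Rule of thumb (under 20%: precise; 20% to under 50%: moderately precise; 50% or more: imprecise) → precise

Link to interval estimation: a confidence interval for β₁ is β̂₁ ± t* × 0.0852, so SE sets the half-width per unit of t*.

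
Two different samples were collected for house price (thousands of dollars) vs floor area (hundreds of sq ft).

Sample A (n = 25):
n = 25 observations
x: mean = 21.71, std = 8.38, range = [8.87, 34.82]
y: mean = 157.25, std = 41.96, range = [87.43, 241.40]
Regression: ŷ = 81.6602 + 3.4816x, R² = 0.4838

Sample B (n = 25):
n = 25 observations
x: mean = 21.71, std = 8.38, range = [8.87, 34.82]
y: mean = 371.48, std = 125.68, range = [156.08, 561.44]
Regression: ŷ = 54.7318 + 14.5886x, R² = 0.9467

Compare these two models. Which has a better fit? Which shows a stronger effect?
Model B has the better fit (R² = 0.9467 vs 0.4838). Model B shows the stronger effect (|β₁| = 14.5886 vs 3.4816).

Model Comparison:

Goodness of fit (R²):
- Model A: R² = 0.4838 → 48.38% of variance in house price explained
- Model B: R² = 0.9467 → 94.67% of variance in house price explained
- 0.9467 > 0.4838 → Model B has the better fit

Strength of effect — compare |β₁|:
- Model A: β₁ = 3.4816 → predicted house price rises 3.4816 thousand dollars per additional hundred sq ft of floor area
- Model B: β₁ = 14.5886 → predicted house price rises 14.5886 thousand dollars per additional hundred sq ft of floor area
- |3.4816| < |14.5886| → Model B shows the stronger marginal effect

Note: The two samples could reflect different populations, time periods, or measurement quality.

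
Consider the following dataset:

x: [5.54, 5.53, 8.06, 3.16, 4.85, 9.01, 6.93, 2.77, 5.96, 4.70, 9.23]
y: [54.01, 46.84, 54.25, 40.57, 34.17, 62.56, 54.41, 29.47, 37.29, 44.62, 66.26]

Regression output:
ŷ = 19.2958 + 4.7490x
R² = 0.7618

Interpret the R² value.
About 76.18% of the variability in y is accounted for by the regression on x (R² = 0.7618) — a strong linear fit.

R² = 1 − SS_res/SS_tot compares the residual scatter to the total scatter of y about its mean.

Here R² = 0.7618:
- Explained: 76.18% of the variation in y
- Unexplained (residual): 100% − 76.18% = 23.82%
- Rule of thumb (below 0.3 weak; 0.3 to below 0.7 moderate; 0.7 and above strong) → strong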